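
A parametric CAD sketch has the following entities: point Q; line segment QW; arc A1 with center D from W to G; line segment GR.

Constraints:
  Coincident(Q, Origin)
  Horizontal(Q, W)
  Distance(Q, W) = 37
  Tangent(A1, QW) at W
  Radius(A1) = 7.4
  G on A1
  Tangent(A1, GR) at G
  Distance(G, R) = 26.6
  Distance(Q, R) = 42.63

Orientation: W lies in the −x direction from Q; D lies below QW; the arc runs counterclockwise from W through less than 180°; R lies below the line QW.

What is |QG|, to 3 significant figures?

44.5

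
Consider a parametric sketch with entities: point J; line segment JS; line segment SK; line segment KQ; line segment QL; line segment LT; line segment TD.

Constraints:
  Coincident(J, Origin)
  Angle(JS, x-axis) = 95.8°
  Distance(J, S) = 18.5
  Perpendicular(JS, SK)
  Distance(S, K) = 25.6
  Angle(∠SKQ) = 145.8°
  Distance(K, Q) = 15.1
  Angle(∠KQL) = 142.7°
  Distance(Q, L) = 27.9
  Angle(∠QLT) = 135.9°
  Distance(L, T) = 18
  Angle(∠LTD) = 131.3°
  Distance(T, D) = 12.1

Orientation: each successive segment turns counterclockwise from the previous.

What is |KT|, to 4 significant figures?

52.95

J is at the origin; JS runs at 95.8° with length 18.5, so S = (-1.870, 18.41). The perpendicularity gives SK at right angles to JS, so SK runs at -174.2°; with |SK| = 25.6, K = (-27.34, 15.82). ∠SKQ = 145.8° gives KQ at -140.0° from the x-axis; with |KQ| = 15.1, Q = (-38.91, 6.112). ∠KQL = 142.7° gives QL at -102.7° from the x-axis; with |QL| = 27.9, L = (-45.04, -21.11). ∠QLT = 135.9° gives LT at -58.60° from the x-axis; with |LT| = 18.0, T = (-35.66, -36.47). Then |KT| = |T − K| = 52.95.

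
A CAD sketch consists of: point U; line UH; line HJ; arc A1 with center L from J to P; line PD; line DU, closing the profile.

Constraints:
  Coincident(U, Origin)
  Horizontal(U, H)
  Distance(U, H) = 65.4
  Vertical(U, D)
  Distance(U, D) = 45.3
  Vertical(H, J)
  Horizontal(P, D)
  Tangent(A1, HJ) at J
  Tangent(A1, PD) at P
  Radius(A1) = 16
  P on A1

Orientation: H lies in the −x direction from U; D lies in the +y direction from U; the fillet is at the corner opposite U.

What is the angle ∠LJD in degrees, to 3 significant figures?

13.7°

U is at the origin; U and H share the same y with |UH| = 65.4 and H on the −x side, so H = (-65.4, 0.00). UD is vertical with |UD| = 45.3 and D on the +y side, so D = (0.00, 45.3). The virtual corner opposite U is at (-65.4, 45.3). Tangency of A1 to HJ means the radius LJ is perpendicular to HJ and the tangent condition forces LP to be normal to PD, with radius 16.0, so the center L sits 16.0 in from both sides at L = (-49.4, 29.3). That places the tangent points at J = (-65.4, 29.3) on HJ and P = (-49.4, 45.3) on PD. Then cos ∠LJD = JL·JD / (|JL||JD|), giving 13.7°.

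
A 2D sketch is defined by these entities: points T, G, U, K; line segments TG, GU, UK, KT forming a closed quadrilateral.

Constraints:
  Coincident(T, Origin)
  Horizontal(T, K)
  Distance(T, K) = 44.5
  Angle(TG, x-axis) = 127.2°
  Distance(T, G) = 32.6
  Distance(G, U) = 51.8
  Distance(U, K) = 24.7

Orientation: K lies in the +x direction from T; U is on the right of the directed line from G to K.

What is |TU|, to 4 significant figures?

21.66

Checks: |GU| = 51.80 ✓; |UK| = 24.70 ✓.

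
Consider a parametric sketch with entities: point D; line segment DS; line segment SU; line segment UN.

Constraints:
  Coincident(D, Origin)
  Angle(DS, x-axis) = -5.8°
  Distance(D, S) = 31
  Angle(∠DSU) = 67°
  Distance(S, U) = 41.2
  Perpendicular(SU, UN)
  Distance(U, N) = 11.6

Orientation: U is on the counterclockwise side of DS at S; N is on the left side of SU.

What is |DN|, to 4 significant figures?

33.66

D is at the origin; DS runs at -5.8° with length 31.0, so S = 31.0·(cos -5.8°, sin -5.8°) = (30.84, -3.133). ∠DSU = 67.0°, so SU runs at -5.8° + (180° − 67.0°) = 107.2° from the x-axis; with |SU| = 41.2, U = S + 41.2·(cos 107.2°, sin 107.2°) = (18.66, 36.22). SU ⟂ UN; with |UN| = 11.6 on the left of SU, N = U + 11.6·(-0.9553, -0.2957) = (7.577, 32.79). Then |DN| = |N − D| = 33.66.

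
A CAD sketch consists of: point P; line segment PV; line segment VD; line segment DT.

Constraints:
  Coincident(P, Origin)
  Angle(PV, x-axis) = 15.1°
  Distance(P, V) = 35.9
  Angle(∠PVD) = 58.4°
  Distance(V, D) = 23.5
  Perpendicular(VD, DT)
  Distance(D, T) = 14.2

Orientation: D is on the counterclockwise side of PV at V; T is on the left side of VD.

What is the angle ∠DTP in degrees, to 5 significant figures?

164.02°

∠PVD = 58.4°, so VD runs at 15.1° + (180° − 58.4°) = 136.70° from the x-axis; with |VD| = 23.5, D = V + 23.5·(cos 136.70°, sin 136.70°) = (17.558, 25.469). The perpendicularity gives DT at right angles to VD; with |DT| = 14.2 on the left of VD, T = D + 14.2·(-0.68582, -0.72777) = (7.8192, 15.134). Then cos ∠DTP = TD·TP / (|TD||TP|), giving 164.02°.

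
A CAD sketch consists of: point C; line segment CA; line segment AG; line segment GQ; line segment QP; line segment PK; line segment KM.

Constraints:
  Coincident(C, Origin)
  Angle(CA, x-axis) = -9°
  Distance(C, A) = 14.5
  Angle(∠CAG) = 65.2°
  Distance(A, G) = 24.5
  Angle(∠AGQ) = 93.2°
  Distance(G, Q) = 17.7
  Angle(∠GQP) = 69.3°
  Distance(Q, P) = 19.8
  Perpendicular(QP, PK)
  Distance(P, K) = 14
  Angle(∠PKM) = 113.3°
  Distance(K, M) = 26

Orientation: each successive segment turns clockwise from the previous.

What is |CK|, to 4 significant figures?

15.53

∠GQP = 69.3° gives QP at 38.70° from the x-axis; with |QP| = 19.8, P = (0.9096, -1.238). QP ⟂ PK, so PK runs at -51.30°; with |PK| = 14.0, K = (9.663, -12.16). Then |CK| = |K − C| = 15.53.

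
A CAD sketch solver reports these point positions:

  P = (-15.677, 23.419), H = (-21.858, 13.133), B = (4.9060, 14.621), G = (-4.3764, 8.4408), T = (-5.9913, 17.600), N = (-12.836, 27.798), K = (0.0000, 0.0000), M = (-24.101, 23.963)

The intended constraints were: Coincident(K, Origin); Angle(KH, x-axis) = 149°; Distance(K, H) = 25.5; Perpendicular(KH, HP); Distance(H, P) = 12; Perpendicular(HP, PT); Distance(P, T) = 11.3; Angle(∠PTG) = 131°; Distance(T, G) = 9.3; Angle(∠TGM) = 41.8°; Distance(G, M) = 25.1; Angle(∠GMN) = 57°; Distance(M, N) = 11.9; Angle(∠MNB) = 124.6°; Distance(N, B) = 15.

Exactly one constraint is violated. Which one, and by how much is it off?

Distance(N, B) = 15 — off by 7.10.

K = (0.00, 0.00) ✓; KH at 149.0° ✓; |KH| = 25.50 ✓; ∠(KH, HP) = 90.00° ✓; |HP| = 12.00 ✓; ∠(HP, PT) = 89.99° ✓; |PT| = 11.30 ✓; ∠PTG = 131.0° ✓; |TG| = 9.300 ✓; ∠TGM = 41.80° ✓; |GM| = 25.10 ✓; ∠GMN = 57.00° ✓; |MN| = 11.90 ✓; ∠MNB = 124.6° ✓; |NB| = 22.10 ✗.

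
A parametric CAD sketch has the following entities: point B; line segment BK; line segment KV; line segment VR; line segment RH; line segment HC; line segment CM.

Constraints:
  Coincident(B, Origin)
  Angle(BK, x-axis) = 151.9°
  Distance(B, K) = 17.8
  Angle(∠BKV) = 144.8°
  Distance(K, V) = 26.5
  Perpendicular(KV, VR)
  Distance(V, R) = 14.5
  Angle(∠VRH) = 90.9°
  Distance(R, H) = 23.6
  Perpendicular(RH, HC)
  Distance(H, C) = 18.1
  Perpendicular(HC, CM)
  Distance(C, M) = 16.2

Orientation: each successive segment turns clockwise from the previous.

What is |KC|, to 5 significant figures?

4.1559

B is at the origin; BK runs at 151.9° with length 17.8, so K = (-15.702, 8.3840). ∠BKV = 144.8° gives KV at 116.70° from the x-axis; with |KV| = 26.5, V = (-27.609, 32.058). KV ⟂ VR, so VR runs at 26.700°; with |VR| = 14.5, R = (-14.655, 38.573). ∠VRH = 90.9° gives RH at -62.400° from the x-axis; with |RH| = 23.6, H = (-3.7211, 17.659). The perpendicularity gives HC at right angles to RH, so HC runs at -152.40°; with |HC| = 18.1, C = (-19.761, 9.2734). Then |KC| = |C − K| = 4.1559.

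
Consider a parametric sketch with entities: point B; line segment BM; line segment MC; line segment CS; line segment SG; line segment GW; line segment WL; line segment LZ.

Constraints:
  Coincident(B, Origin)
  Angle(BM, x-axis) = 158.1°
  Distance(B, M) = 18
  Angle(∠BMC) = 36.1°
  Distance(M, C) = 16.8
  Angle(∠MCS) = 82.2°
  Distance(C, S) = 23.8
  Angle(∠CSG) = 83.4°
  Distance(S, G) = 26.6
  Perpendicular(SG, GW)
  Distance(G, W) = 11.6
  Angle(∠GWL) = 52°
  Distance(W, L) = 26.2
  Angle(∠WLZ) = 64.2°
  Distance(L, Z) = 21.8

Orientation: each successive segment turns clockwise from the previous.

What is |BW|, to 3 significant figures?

24.3

B is at the origin; BM runs at 158.1° with length 18.0, so M = (-16.7, 6.71). ∠BMC = 36.1° gives MC at 14.2° from the x-axis; with |MC| = 16.8, C = (-0.414, 10.8). ∠MCS = 82.2° gives CS at -83.6° from the x-axis; with |CS| = 23.8, S = (2.24, -12.8). ∠CSG = 83.4° gives SG at 180° from the x-axis; with |SG| = 26.6, G = (-24.4, -12.7). The perpendicularity gives GW at right angles to SG, so GW runs at 89.8°; with |GW| = 11.6, W = (-24.3, -1.12). Then |BW| = |W − B| = 24.3.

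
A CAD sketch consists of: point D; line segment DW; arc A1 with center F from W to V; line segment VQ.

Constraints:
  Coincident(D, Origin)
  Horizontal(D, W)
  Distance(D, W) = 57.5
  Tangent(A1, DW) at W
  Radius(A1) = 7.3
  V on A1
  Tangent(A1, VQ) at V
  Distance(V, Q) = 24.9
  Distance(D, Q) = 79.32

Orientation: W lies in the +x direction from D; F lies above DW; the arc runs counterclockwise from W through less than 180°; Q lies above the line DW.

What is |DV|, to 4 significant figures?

64.25

D is at the origin; DW is horizontal with |DW| = 57.5 and W on the +x side, so W = (57.50, 0.000). A1 meets DW tangentially, so FW is at right angles to DW, so F = W + (0, 7.3) = (57.50, 7.300). Since FV ⟂ VQ (tangency), |FQ| = √(7.3² + 24.9²) = 25.95 regardless of where V sits on A1. So Q lies on both circle(D, 79.32) and circle(F, 25.95); the above-DW intersection is Q = (74.67, 26.75). V is the foot of the tangent from Q: V = (64.11, 4.204).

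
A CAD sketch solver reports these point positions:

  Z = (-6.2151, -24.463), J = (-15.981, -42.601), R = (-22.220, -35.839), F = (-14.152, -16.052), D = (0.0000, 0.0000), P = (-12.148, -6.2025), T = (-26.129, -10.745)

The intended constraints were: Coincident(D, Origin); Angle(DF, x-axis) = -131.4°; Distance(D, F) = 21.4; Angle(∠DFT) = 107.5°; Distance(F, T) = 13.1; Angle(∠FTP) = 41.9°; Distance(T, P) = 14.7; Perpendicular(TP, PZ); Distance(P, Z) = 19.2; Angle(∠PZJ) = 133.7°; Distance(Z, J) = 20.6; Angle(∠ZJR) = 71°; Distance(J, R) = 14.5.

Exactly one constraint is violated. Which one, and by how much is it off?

Distance(J, R) = 14.5 — off by 5.30.

D = (0.00, 0.00) ✓; DF at -131.4° ✓; |DF| = 21.40 ✓; ∠DFT = 107.5° ✓; |FT| = 13.10 ✓; ∠FTP = 41.90° ✓; |TP| = 14.70 ✓; ∠(TP, PZ) = 90.00° ✓; |PZ| = 19.20 ✓; ∠PZJ = 133.7° ✓; |ZJ| = 20.60 ✓; ∠ZJR = 71.00° ✓; |JR| = 9.201 ✗.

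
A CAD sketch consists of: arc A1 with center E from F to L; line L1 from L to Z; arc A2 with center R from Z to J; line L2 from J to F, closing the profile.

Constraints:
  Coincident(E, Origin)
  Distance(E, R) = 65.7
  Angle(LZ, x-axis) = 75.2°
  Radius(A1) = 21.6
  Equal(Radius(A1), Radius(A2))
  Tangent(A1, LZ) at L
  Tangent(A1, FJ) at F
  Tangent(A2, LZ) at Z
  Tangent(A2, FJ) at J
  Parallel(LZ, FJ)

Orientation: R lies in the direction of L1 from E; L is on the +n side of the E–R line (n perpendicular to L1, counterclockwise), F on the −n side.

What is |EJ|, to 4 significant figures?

69.16

Tangency of A1 to both parallel lines with radius 21.6 puts L and F at E ± 21.6·n: L = (-20.88, 5.518), F = (20.88, -5.518). Equal radii place Z and J the same way about R: Z = R + 21.6·n = (-4.101, 69.04), J = R − 21.6·n = (37.67, 58.00). Then |EJ| = |J − E| = 69.16.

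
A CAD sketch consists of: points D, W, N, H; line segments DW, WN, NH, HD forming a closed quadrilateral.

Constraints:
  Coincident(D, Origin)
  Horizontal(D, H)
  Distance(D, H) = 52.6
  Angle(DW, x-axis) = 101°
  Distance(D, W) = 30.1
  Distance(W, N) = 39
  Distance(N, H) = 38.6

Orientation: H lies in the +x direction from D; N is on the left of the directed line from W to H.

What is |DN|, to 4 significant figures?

46.93

D is at the origin; D and H share the same y with |DH| = 52.6 and H in +x, so H = (52.6, 0). DW runs at 101.0° with |DW| = 30.1, so W = (-5.743, 29.55). N is determined by |WN| = 39.0 and |NH| = 38.6 together: it lies at the intersection of circle(W, 39.0) and circle(H, 38.6). With |WH| = 65.40, the foot of the radical line on WH is 32.94 from W and the perpendicular offset is √(39.0² − 32.94²) = 20.88. Taking the left-of-WH solution: N = (33.08, 33.30).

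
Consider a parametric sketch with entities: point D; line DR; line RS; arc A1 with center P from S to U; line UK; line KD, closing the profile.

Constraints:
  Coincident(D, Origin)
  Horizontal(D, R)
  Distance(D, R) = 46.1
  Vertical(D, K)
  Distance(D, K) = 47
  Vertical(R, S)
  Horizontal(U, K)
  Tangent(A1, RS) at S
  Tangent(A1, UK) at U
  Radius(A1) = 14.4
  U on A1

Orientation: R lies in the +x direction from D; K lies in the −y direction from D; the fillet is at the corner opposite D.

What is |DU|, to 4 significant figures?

56.69

D is at the origin; DR is horizontal with |DR| = 46.1 and R on the +x side, so R = (46.10, 0.000). DK is vertical with |DK| = 47.0 and K on the −y side, so K = (0.000, -47.00). The virtual corner opposite D is at (46.10, -47.00). Since A1 is tangent to RS there, PS ⟂ RS and since A1 is tangent to UK there, PU ⟂ UK, with radius 14.4, so the center P sits 14.4 in from both sides at P = (31.70, -32.60). That places the tangent points at S = (46.10, -32.60) on RS and U = (31.70, -47.00) on UK. Then |DU| = |U − D| = 56.69.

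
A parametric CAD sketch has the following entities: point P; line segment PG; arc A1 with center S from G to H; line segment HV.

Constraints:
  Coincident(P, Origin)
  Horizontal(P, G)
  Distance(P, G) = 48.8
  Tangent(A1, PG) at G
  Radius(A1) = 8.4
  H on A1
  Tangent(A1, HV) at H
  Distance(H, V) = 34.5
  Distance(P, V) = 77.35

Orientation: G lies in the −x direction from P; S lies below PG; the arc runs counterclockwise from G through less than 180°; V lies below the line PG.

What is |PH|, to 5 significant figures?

57.157

P is at the origin; PG is horizontal with |PG| = 48.8 and G on the −x side, so G = (-48.800, 0.0000). A1 meets PG tangentially, so SG is at right angles to PG, so S = G + (0, -8.4) = (-48.800, -8.4000). Since SH ⟂ HV (tangency), |SV| = √(8.4² + 34.5²) = 35.508 regardless of where H sits on A1. So V lies on both circle(P, 77.35) and circle(S, 35.508); the below-PG intersection is V = (-66.791, -39.013). H is the foot of the tangent from V: H = (-56.843, -5.9779).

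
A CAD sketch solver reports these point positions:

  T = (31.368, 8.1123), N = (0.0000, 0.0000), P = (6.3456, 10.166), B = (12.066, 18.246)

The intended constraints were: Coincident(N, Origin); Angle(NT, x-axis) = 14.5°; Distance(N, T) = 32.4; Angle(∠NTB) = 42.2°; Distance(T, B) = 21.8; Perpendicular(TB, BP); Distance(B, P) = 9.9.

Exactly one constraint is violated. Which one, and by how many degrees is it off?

Perpendicular(TB, BP) — off by 7.60°.

N = (0.00, 0.00) ✓; NT at 14.50° ✓; |NT| = 32.40 ✓; ∠NTB = 42.20° ✓; |TB| = 21.80 ✓; ∠(TB, BP) = 82.40° ✗; |BP| = 9.900 ✓.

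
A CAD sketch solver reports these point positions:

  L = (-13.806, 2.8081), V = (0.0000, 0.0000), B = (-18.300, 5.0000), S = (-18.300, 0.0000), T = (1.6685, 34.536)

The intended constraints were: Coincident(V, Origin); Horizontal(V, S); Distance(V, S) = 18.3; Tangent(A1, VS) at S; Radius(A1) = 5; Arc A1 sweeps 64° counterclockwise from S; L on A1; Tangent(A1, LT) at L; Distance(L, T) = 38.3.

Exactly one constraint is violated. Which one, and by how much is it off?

Distance(L, T) = 38.3 — off by 3.00.

V = (0.00, 0.00) ✓; V.y = 0.00, S.y = 0.00 ✓; |VS| = 18.30 ✓; ∠(BS, SV) = 90.00° ✓; |BS| = 5.000 ✓; bearing(B→L) − bearing(B→S) = 64.00° ✓; |BL| = 5.000 ✓; ∠(BL, LT) = 90.00° ✓; |LT| = 35.30 ✗.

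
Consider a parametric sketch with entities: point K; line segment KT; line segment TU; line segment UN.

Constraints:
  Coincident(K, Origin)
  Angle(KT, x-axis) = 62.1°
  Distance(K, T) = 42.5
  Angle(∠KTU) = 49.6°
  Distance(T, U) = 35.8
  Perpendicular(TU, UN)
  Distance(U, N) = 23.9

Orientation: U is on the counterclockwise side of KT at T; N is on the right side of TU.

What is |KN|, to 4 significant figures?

56.87

∠KTU = 49.6°, so TU runs at 62.1° + (180° − 49.6°) = 192.5° from the x-axis; with |TU| = 35.8, U = T + 35.8·(cos 192.5°, sin 192.5°) = (-15.06, 29.81). The perpendicularity gives UN at right angles to TU; with |UN| = 23.9 on the right of TU, N = U + 23.9·(-0.2164, 0.9763) = (-20.24, 53.14). Then |KN| = |N − K| = 56.87.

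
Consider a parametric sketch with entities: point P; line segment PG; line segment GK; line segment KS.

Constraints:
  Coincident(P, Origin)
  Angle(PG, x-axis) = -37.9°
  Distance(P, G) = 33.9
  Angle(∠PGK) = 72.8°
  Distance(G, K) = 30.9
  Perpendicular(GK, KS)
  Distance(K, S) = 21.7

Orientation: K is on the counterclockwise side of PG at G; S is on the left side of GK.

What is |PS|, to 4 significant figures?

23.45

∠PGK = 72.8°, so GK runs at -37.9° + (180° − 72.8°) = 69.30° from the x-axis; with |GK| = 30.9, K = G + 30.9·(cos 69.30°, sin 69.30°) = (37.67, 8.081). The perpendicularity gives KS at right angles to GK; with |KS| = 21.7 on the left of GK, S = K + 21.7·(-0.9354, 0.3535) = (17.37, 15.75). Then |PS| = |S − P| = 23.45.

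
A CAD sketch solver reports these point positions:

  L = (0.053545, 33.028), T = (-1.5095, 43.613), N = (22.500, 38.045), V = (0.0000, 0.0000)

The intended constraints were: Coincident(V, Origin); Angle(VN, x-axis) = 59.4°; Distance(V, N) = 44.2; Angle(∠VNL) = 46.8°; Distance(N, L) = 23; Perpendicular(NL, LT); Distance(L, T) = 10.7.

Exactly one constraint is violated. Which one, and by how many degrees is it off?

Perpendicular(NL, LT) — off by 4.20°.

V = (0.00, 0.00) ✓; VN at 59.40° ✓; |VN| = 44.20 ✓; ∠VNL = 46.80° ✓; |NL| = 23.00 ✓; ∠(NL, LT) = 94.20° ✗; |LT| = 10.70 ✓.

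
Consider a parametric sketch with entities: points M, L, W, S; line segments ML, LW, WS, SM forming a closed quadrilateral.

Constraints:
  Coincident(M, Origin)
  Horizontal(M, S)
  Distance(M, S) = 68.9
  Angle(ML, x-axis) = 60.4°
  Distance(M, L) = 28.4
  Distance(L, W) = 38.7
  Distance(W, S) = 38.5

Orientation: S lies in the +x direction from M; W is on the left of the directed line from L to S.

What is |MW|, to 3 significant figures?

61.9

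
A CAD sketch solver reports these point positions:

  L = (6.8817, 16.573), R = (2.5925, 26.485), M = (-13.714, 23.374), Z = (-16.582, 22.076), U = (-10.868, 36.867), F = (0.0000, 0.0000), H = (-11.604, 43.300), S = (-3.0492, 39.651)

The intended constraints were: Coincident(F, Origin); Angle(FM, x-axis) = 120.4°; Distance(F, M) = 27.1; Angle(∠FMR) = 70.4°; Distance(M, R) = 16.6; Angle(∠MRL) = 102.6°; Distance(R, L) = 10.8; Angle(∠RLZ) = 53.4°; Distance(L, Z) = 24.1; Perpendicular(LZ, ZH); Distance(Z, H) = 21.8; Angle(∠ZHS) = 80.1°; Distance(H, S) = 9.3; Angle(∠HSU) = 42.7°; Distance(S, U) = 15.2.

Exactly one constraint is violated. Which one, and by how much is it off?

Distance(S, U) = 15.2 — off by 6.90.

F = (0.00, 0.00) ✓; FM at 120.4° ✓; |FM| = 27.10 ✓; ∠FMR = 70.40° ✓; |MR| = 16.60 ✓; ∠MRL = 102.6° ✓; |RL| = 10.80 ✓; ∠RLZ = 53.40° ✓; |LZ| = 24.10 ✓; ∠(LZ, ZH) = 90.00° ✓; |ZH| = 21.80 ✓; ∠ZHS = 80.10° ✓; |HS| = 9.301 ✓; ∠HSU = 42.70° ✓; |SU| = 8.300 ✗.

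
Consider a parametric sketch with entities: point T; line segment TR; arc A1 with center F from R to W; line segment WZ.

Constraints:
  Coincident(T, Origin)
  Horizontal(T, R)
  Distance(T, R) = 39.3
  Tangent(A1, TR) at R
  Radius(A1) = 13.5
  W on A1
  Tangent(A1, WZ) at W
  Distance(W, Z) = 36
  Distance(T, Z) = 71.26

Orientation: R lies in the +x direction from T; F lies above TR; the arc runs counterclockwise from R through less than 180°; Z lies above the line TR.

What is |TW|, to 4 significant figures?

54.69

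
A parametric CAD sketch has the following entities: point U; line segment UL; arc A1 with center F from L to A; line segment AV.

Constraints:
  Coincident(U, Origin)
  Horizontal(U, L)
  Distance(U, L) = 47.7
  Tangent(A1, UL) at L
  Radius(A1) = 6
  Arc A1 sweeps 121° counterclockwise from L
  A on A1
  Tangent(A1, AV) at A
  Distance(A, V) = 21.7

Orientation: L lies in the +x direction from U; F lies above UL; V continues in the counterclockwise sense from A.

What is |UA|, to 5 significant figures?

53.619

Tangency of A1 to UL means the radius FL is perpendicular to UL, so F = L + (0, 6) = (47.700, 6.0000). On A1, L sits at bearing -90° from F; a 121° counterclockwise sweep puts A at bearing 31°, so A = F + 6.0·(cos 31°, sin 31°) = (52.843, 9.0902). Then |UA| = |A − U| = 53.619.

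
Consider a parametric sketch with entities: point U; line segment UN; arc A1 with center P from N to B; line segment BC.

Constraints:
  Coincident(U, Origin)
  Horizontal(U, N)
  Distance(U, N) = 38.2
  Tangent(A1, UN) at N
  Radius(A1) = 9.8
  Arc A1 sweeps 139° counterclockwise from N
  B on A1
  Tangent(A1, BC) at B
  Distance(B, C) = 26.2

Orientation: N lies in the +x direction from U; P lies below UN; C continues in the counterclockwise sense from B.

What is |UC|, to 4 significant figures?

61.96

U is at the origin; U and N share the same y with |UN| = 38.2 and N on the +x side, so N = (38.20, 0.000). Tangency of A1 to UN means the radius PN is perpendicular to UN, so P = N + (0, -9.8) = (38.20, -9.800). On A1, N sits at bearing 90° from P; a 139° counterclockwise sweep puts B at bearing 229°, so B = P + 9.8·(cos 229°, sin 229°) = (31.77, -17.20). The tangent condition forces PB to be normal to BC, so BC runs along (−sin 229°, cos 229°); with |BC| = 26.2, C = (51.54, -34.38). Then |UC| = |C − U| = 61.96.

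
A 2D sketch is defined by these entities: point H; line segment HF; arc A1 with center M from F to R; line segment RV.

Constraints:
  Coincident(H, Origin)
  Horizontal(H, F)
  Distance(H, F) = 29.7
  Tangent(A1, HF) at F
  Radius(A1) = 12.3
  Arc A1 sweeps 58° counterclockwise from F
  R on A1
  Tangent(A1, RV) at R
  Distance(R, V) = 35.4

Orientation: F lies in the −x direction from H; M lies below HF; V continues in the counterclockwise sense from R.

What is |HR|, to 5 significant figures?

40.545

The tangent condition forces MF to be normal to HF, so M = F + (0, -12.3) = (-29.700, -12.300). On A1, F sits at bearing 90° from M; a 58° counterclockwise sweep puts R at bearing 148°, so R = M + 12.3·(cos 148°, sin 148°) = (-40.131, -5.7820). Then |HR| = |R − H| = 40.545.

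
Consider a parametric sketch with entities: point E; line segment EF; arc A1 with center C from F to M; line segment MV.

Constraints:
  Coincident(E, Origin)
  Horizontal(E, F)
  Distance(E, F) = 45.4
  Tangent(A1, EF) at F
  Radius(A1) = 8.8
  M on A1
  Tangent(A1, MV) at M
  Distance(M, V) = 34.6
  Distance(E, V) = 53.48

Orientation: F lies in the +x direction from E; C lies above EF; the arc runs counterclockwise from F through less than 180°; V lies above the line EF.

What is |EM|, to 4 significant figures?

54.41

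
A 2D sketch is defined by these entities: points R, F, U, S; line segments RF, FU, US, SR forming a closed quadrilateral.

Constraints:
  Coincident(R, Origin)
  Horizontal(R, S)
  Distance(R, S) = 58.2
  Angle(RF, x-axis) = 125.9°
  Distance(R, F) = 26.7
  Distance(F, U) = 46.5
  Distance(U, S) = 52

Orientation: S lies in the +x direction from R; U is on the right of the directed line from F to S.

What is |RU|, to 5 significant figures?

19.915

Checks: |FU| = 46.50 ✓; |US| = 52.00 ✓.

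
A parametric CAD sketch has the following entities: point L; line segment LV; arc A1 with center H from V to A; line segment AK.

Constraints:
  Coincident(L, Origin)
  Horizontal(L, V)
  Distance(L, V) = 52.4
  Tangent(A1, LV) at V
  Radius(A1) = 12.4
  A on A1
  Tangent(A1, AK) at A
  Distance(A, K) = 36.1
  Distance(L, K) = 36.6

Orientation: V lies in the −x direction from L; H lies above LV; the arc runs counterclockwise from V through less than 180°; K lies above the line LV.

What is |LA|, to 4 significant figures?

43.32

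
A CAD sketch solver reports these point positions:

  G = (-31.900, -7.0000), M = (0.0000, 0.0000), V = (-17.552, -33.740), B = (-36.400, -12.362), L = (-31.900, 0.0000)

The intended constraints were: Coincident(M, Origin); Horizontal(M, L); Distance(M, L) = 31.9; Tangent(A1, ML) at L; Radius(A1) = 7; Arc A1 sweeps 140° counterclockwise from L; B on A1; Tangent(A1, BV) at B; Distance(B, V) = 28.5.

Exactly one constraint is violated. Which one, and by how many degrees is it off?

Tangent(A1, BV) at B — off by 8.59°.

M = (0.00, 0.00) ✓; M.y = 0.00, L.y = 0.00 ✓; |ML| = 31.90 ✓; ∠(GL, LM) = 90.00° ✓; |GL| = 7.000 ✓; bearing(G→B) − bearing(G→L) = 140.0° ✓; |GB| = 7.000 ✓; ∠(GB, BV) = 98.59° ✗; |BV| = 28.50 ✓.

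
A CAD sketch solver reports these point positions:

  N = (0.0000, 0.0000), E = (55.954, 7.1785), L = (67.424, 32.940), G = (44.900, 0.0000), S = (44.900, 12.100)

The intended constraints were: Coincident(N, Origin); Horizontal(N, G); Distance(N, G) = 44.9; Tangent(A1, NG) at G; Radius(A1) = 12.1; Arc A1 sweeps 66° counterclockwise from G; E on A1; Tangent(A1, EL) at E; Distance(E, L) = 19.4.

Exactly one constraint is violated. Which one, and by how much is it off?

Distance(E, L) = 19.4 — off by 8.80.

N = (0.00, 0.00) ✓; N.y = 0.00, G.y = 0.00 ✓; |NG| = 44.90 ✓; ∠(SG, GN) = 90.00° ✓; |SG| = 12.10 ✓; bearing(S→E) − bearing(S→G) = 66.00° ✓; |SE| = 12.10 ✓; ∠(SE, EL) = 90.00° ✓; |EL| = 28.20 ✗.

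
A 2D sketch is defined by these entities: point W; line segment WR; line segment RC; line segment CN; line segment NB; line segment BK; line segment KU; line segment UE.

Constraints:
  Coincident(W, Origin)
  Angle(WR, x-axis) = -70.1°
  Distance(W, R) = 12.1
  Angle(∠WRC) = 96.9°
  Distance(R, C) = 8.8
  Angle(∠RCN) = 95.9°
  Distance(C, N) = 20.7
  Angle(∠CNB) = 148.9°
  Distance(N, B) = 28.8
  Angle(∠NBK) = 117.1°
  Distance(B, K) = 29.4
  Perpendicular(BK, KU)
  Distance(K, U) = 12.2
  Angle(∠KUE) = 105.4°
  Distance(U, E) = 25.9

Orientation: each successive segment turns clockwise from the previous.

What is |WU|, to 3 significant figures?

37.8

W is at the origin; WR runs at -70.1° with length 12.1, so R = (4.12, -11.4). ∠WRC = 96.9° gives RC at -153° from the x-axis; with |RC| = 8.8, C = (-3.74, -15.3). ∠RCN = 95.9° gives CN at 123° from the x-axis; with |CN| = 20.7, N = (-14.9, 2.07). ∠CNB = 148.9° gives NB at 91.6° from the x-axis; with |NB| = 28.8, B = (-15.7, 30.9). ∠NBK = 117.1° gives BK at 28.7° from the x-axis; with |BK| = 29.4, K = (10.1, 45.0). BK ⟂ KU, so KU runs at -61.3°; with |KU| = 12.2, U = (15.9, 34.3). Then |WU| = |U − W| = 37.8.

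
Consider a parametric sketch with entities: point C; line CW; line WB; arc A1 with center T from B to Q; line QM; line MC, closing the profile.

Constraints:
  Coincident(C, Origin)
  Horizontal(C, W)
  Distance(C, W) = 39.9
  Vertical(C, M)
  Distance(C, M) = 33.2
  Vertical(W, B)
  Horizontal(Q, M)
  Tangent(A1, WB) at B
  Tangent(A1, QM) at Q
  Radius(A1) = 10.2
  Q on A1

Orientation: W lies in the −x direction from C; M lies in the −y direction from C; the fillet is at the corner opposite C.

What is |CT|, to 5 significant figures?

37.564

C is at the origin; CW is horizontal with |CW| = 39.9 and W on the −x side, so W = (-39.900, 0.0000). CM is vertical with |CM| = 33.2 and M on the −y side, so M = (0.0000, -33.200). The virtual corner opposite C is at (-39.900, -33.200). The tangent condition forces TB to be normal to WB and tangency of A1 to QM means the radius TQ is perpendicular to QM, with radius 10.2, so the center T sits 10.2 in from both sides at T = (-29.700, -23.000). Then |CT| = |T − C| = 37.564.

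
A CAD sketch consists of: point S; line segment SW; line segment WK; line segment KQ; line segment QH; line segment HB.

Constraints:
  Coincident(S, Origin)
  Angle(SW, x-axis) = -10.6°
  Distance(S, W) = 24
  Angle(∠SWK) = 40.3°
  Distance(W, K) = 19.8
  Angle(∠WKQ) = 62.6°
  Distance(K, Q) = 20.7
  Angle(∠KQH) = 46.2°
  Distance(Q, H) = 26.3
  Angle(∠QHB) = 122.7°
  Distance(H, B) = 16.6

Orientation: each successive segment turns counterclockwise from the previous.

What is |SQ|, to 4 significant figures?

8.523

S is at the origin; SW runs at -10.6° with length 24.0, so W = (23.59, -4.415). ∠SWK = 40.3° gives WK at 129.1° from the x-axis; with |WK| = 19.8, K = (11.10, 10.95). ∠WKQ = 62.6° gives KQ at -113.5° from the x-axis; with |KQ| = 20.7, Q = (2.849, -8.032). Then |SQ| = |Q − S| = 8.523.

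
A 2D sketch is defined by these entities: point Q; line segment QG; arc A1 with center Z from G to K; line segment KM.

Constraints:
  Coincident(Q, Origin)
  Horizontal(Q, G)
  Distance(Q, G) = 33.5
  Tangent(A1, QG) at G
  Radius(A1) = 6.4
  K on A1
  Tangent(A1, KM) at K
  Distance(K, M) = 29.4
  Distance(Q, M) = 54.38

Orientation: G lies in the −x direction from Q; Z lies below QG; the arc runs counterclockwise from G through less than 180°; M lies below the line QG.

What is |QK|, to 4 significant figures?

40.36

Q is at the origin; QG is horizontal with |QG| = 33.5 and G on the −x side, so G = (-33.50, 0.000). A1 meets QG tangentially, so ZG is at right angles to QG, so Z = G + (0, -6.4) = (-33.50, -6.400). Since ZK ⟂ KM (tangency), |ZM| = √(6.4² + 29.4²) = 30.09 regardless of where K sits on A1. So M lies on both circle(Q, 54.38) and circle(Z, 30.09); the below-QG intersection is M = (-41.21, -35.48). K is the foot of the tangent from M: K = (-39.89, -6.114).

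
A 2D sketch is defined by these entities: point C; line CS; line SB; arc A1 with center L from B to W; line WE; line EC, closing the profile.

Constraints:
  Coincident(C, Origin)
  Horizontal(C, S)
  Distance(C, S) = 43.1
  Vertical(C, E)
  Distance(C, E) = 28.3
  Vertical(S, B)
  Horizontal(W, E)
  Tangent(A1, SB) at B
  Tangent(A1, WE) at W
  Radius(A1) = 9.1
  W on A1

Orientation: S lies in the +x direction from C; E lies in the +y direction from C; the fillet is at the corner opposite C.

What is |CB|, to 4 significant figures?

47.18

The virtual corner opposite C is at (43.10, 28.30). Tangency of A1 to SB means the radius LB is perpendicular to SB and tangency of A1 to WE means the radius LW is perpendicular to WE, with radius 9.1, so the center L sits 9.1 in from both sides at L = (34.00, 19.20). That places the tangent points at B = (43.10, 19.20) on SB and W = (34.00, 28.30) on WE. Then |CB| = |B − C| = 47.18.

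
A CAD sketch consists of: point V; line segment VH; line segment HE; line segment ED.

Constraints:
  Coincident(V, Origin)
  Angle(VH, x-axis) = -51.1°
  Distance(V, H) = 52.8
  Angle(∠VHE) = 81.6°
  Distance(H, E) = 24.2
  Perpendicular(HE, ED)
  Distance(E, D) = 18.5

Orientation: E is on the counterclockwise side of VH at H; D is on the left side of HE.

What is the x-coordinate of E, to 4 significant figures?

49.57

V is at the origin; VH runs at -51.1° with length 52.8, so H = 52.8·(cos -51.1°, sin -51.1°) = (33.16, -41.09). ∠VHE = 81.6°, so HE runs at -51.1° + (180° − 81.6°) = 47.30° from the x-axis; with |HE| = 24.2, E = H + 24.2·(cos 47.30°, sin 47.30°) = (49.57, -23.31). So E.x = 49.57.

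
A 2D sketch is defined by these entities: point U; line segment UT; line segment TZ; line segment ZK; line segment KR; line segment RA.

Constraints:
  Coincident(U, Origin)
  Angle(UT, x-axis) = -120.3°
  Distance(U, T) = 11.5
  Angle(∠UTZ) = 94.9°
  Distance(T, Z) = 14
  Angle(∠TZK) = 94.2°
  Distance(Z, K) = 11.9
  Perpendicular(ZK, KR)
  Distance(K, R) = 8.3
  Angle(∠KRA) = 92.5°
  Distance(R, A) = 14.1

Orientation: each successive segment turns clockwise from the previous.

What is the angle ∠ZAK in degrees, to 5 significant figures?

43.891°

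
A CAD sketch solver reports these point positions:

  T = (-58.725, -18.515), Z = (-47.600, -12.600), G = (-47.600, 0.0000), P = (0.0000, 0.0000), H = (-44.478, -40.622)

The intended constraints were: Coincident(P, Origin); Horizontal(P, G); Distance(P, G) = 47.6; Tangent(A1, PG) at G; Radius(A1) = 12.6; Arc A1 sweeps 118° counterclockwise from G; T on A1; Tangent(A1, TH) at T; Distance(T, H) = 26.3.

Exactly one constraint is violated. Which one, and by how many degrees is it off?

Tangent(A1, TH) at T — off by 4.80°.

P = (0.00, 0.00) ✓; P.y = 0.00, G.y = 0.00 ✓; |PG| = 47.60 ✓; ∠(ZG, GP) = 90.00° ✓; |ZG| = 12.60 ✓; bearing(Z→T) − bearing(Z→G) = 118.0° ✓; |ZT| = 12.60 ✓; ∠(ZT, TH) = 85.20° ✗; |TH| = 26.30 ✓.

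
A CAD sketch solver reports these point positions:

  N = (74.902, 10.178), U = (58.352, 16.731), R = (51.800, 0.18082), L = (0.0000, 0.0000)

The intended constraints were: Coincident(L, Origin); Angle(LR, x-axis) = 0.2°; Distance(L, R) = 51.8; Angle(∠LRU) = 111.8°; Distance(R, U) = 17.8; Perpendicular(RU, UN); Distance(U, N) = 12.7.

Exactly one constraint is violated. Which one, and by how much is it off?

Distance(U, N) = 12.7 — off by 5.10.

L = (0.00, 0.00) ✓; LR at 0.2000° ✓; |LR| = 51.80 ✓; ∠LRU = 111.8° ✓; |RU| = 17.80 ✓; ∠(RU, UN) = 90.00° ✓; |UN| = 17.80 ✗.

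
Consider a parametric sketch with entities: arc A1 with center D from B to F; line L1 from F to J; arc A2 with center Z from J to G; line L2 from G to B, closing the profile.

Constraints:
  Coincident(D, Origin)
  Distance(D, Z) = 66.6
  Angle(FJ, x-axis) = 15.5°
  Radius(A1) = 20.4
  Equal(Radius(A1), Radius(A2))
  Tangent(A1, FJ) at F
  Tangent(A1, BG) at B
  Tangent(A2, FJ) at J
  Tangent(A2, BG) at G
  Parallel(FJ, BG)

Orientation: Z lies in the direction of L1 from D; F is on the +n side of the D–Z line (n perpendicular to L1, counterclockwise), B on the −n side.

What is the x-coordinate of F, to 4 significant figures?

-5.452

The slot axis is L1's direction at 15.5°, so u = (cos 15.5°, sin 15.5°) = (0.9636, 0.2672) and n = (−sin 15.5°, cos 15.5°) = (-0.2672, 0.9636). D is at the origin and Z lies 66.6 along u from D, so Z = 66.6·u = (64.18, 17.80). Tangency of A1 to both parallel lines with radius 20.4 puts F and B at D ± 20.4·n: F = (-5.452, 19.66), B = (5.452, -19.66). So F.x = -5.452.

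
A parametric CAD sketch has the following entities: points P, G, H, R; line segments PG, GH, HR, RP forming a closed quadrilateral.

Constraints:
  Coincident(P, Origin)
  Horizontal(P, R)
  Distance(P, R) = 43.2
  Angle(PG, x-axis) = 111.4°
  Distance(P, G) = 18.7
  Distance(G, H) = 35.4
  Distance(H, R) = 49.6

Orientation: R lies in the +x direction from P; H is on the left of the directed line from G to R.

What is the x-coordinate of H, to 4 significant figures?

17.95

Checks: P.y = 0.00, R.y = 0.00 ✓; |GH| = 35.40 ✓; |HR| = 49.60 ✓.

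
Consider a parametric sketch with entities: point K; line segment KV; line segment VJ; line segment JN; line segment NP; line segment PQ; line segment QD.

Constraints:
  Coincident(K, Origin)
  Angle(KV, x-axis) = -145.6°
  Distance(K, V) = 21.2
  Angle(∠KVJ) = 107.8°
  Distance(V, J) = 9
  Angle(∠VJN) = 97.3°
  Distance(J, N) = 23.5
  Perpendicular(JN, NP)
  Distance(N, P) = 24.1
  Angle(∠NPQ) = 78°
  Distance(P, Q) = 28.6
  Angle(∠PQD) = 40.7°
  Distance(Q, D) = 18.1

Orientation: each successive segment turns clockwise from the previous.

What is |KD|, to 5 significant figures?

10.761

K is at the origin; KV runs at -145.6° with length 21.2, so V = (-17.492, -11.977). ∠KVJ = 107.8° gives VJ at 142.20° from the x-axis; with |VJ| = 9.0, J = (-24.604, -6.4611). ∠VJN = 97.3° gives JN at 59.500° from the x-axis; with |JN| = 23.5, N = (-12.677, 13.787). JN ⟂ NP, so NP runs at -30.500°; with |NP| = 24.1, P = (8.0886, 1.5555). ∠NPQ = 78.0° gives PQ at -132.50° from the x-axis; with |PQ| = 28.6, Q = (-11.233, -19.531). ∠PQD = 40.7° gives QD at 88.200° from the x-axis; with |QD| = 18.1, D = (-10.665, -1.4396). Then |KD| = |D − K| = 10.761.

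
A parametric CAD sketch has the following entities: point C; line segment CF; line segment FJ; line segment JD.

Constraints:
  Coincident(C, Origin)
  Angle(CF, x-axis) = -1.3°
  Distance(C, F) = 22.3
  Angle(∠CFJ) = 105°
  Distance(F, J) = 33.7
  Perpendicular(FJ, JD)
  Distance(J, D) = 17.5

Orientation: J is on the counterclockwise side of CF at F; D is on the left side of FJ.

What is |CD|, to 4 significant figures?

39.68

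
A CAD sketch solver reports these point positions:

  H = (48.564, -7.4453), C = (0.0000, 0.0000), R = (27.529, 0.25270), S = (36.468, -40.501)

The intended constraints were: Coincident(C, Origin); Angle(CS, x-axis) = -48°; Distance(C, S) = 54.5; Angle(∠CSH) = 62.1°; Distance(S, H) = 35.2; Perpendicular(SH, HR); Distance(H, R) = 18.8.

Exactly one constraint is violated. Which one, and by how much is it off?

Distance(H, R) = 18.8 — off by 3.60.

C = (0.00, 0.00) ✓; CS at -48.00° ✓; |CS| = 54.50 ✓; ∠CSH = 62.10° ✓; |SH| = 35.20 ✓; ∠(SH, HR) = 90.00° ✓; |HR| = 22.40 ✗.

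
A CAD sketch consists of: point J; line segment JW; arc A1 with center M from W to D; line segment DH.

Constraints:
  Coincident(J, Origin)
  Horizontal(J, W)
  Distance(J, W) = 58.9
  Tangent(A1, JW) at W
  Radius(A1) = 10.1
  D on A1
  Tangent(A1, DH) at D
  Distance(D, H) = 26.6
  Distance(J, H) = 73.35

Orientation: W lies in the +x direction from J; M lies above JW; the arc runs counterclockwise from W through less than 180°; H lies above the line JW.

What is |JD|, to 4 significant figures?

69.84

Checks: J.y = 0.00, W.y = 0.00 ✓; |JW| = 58.90 ✓; |MD| = 10.10 ✓; ∠(MD, DH) = 90.00° ✓; |DH| = 26.60 ✓; |JH| = 73.35 ✓.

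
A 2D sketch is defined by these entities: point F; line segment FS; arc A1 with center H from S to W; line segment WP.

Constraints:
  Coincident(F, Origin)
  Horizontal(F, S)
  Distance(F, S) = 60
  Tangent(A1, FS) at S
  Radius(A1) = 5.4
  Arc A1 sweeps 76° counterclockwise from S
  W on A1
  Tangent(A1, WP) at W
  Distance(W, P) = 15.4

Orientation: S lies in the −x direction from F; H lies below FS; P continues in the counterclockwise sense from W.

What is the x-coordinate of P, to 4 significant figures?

-68.97

F is at the origin; FS is horizontal with |FS| = 60.0 and S on the −x side, so S = (-60.00, 0.000). A1 meets FS tangentially, so HS is at right angles to FS, so H = S + (0, -5.4) = (-60.00, -5.400). On A1, S sits at bearing 90° from H; a 76° counterclockwise sweep puts W at bearing 166°, so W = H + 5.4·(cos 166°, sin 166°) = (-65.24, -4.094). Since A1 is tangent to WP there, HW ⟂ WP, so WP runs along (−sin 166°, cos 166°); with |WP| = 15.4, P = (-68.97, -19.04). So P.x = -68.97.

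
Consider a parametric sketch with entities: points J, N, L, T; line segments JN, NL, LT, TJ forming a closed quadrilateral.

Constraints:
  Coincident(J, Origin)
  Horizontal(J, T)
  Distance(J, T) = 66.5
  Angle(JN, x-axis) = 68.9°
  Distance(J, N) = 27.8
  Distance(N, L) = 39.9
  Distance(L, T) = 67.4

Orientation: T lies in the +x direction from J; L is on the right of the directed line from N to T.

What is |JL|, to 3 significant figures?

12.8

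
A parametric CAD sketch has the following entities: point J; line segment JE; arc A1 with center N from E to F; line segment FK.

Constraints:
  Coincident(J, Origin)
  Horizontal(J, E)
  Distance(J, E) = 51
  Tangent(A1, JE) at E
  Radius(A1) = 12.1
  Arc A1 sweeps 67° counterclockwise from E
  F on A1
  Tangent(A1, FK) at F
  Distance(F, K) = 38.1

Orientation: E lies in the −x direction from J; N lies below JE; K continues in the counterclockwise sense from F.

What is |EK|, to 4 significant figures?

49.79

J is at the origin; JE is horizontal with |JE| = 51.0 and E on the −x side, so E = (-51.00, 0.000). A1 meets JE tangentially, so NE is at right angles to JE, so N = E + (0, -12.1) = (-51.00, -12.10). On A1, E sits at bearing 90° from N; a 67° counterclockwise sweep puts F at bearing 157°, so F = N + 12.1·(cos 157°, sin 157°) = (-62.14, -7.372). Tangency of A1 to FK means the radius NF is perpendicular to FK, so FK runs along (−sin 157°, cos 157°); with |FK| = 38.1, K = (-77.02, -42.44). Then |EK| = |K − E| = 49.79.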